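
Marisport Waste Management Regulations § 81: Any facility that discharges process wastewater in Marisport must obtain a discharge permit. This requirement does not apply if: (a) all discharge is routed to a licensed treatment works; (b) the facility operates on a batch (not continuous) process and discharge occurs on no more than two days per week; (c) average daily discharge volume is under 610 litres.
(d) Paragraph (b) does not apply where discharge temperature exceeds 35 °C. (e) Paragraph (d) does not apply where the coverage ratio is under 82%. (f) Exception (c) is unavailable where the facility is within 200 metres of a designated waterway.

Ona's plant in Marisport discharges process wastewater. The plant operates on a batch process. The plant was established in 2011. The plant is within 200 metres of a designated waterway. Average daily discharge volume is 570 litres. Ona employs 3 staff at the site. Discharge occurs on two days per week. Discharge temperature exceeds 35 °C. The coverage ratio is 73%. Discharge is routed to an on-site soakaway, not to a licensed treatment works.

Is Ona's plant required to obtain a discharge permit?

No — exception (b) applies; Ona's plant is not required to obtain a discharge permit.

Exception (a) fails — discharge is not routed to a licensed treatment works.
Exception (b): the facility operates on a batch process; discharge occurs on no more than two days per week — every condition holds. As to paragraphs (d)–(e): (d) would limit (b) — discharge temperature exceeds 35 °C — but (e) sets (d) aside: (e) operates — the coverage ratio is 73%, under the 82% limit. Exception (b) stands.
Exception (c) is satisfied on its face — average daily discharge volume is 570 litres, under the 610 litres limit. But: (f) is triggered — the plant is within 200 m of a designated waterway. So (c) is unavailable.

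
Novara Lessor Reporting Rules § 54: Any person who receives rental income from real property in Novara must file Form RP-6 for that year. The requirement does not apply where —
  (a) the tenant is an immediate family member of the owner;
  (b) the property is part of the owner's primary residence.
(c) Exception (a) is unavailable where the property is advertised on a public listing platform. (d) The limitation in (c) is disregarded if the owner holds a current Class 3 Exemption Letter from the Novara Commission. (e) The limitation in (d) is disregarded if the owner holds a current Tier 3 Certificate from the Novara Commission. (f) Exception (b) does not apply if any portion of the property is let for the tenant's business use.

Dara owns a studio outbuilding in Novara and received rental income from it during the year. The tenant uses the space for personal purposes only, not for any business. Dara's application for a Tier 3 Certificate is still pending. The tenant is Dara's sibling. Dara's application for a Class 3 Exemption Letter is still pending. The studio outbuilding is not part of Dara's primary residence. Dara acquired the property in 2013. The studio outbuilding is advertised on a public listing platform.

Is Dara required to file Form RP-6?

Exception (a)'s conditions are all satisfied: the tenant is an immediate family member. But applying paragraphs (c)–(e): (c) applies — the property is publicly advertised. (d) is not engaged (there is no Class 3 Exemption Letter in force), so (c) stands. (a) is therefore removed.
Exception (b) fails — the studio outbuilding is not part of the primary residence.
No exception is made out. Dara falls within the general rule.

Yes — Dara must file Form RP-6.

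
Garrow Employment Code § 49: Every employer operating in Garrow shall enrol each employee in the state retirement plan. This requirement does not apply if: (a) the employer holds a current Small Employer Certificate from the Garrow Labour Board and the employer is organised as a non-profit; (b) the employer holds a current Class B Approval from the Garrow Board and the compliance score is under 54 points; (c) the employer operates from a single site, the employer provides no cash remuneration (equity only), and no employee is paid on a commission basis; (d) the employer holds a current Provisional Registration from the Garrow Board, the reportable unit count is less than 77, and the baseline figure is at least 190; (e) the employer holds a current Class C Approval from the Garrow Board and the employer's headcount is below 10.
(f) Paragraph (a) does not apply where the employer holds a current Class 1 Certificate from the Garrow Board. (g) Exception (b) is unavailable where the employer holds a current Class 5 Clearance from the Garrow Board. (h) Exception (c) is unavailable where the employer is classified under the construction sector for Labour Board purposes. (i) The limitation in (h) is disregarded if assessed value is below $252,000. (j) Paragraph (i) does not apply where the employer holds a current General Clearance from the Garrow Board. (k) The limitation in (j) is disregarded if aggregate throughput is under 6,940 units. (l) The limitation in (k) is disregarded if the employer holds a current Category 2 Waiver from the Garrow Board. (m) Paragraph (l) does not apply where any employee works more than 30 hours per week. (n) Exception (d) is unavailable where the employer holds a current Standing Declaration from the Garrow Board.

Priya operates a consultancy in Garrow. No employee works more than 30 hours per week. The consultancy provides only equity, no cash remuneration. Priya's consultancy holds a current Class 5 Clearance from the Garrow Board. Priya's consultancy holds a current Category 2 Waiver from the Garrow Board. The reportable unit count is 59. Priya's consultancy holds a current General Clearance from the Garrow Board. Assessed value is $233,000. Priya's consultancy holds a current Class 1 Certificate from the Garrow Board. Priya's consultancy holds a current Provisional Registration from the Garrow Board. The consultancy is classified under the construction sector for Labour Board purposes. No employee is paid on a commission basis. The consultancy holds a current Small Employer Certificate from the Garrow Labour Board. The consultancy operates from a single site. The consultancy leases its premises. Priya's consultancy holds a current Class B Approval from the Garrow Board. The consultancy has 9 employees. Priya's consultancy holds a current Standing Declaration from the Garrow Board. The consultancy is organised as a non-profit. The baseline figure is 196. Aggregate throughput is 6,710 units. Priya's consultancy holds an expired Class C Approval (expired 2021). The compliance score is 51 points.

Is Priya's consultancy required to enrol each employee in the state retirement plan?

All of (a)'s requirements are met (a current Small Employer Certificate is held; the employer is a non-profit). Turning to paragraph (f): (f) operates against (a): a current Class 1 Certificate is held. So (a) is unavailable.
Exception (b): a current Class B Approval is held; the compliance score is 51 points, under the 54 points limit — every condition holds. But applying paragraph (g): (g) is engaged — a current Class 5 Clearance is held. Exception (b) does not apply.
Exception (c): the employer operates from a single site; remuneration is equity-only; no employee is paid on commission — every condition holds. But: (h) applies — the consultancy is classified under the construction sector. (i) operates (assessed value is $233,000, below the $252,000 limit), but is itself disapplied by (j): (j) applies — a current General Clearance is held. (k) is engaged (aggregate throughput is 6,710 units, under the 6,940 units limit), but is displaced by (l): (l) is engaged — a current Category 2 Waiver is held. (m), which would lift (l), is inapplicable — no employee exceeds 30 hours/week. Exception (c) does not apply.
Exception (d) is satisfied on its face — a current Provisional Registration is held; the reportable unit count is 59, less than the 77 limit; the baseline figure is 196, meeting the 190 threshold. Turning to paragraph (n): (n) is engaged — a current Standing Declaration is held. So (d) is unavailable.
Exception (e) requires that the employer holds a current Class C Approval from the Garrow Board; but there is no Class C Approval in force, so (e) is unavailable.
No exception displaces § 49.

Yes — Priya's consultancy must enrol each employee in the state retirement plan.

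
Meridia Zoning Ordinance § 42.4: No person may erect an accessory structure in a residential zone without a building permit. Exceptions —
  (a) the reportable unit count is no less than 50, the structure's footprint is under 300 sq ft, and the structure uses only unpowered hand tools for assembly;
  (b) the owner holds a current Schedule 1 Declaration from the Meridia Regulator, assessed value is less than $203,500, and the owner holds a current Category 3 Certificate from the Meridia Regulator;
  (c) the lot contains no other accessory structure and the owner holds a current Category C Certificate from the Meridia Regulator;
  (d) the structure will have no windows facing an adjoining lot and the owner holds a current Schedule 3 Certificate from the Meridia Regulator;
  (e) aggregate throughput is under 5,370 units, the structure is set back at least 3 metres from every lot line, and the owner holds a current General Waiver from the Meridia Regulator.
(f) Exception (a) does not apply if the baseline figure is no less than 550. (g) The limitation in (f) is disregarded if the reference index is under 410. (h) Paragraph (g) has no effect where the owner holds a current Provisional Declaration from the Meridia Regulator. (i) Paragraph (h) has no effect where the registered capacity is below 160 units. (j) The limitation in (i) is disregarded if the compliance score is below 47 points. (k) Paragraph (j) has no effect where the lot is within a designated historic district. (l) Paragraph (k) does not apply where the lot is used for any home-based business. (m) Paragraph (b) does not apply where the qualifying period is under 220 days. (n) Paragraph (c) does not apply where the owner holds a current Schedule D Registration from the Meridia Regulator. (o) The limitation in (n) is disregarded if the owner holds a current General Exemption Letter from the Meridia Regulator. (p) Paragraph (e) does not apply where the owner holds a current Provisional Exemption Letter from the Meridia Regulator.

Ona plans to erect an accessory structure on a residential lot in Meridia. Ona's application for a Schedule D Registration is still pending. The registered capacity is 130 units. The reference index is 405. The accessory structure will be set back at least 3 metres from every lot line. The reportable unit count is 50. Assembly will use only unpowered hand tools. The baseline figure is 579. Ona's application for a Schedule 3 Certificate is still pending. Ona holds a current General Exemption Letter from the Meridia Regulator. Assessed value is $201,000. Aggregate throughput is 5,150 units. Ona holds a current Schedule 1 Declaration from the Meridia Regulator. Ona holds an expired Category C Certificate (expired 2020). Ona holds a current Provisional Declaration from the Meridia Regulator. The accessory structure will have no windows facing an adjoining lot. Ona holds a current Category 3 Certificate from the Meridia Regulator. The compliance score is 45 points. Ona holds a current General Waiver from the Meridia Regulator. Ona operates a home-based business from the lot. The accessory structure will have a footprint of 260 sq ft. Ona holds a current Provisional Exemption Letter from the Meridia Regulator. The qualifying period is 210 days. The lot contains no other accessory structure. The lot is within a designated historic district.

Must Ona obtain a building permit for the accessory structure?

Exception (a) is satisfied on its face — the reportable unit count is 50, meeting the 50 threshold; the structure's footprint is 260 sq ft, under the 300 sq ft limit; assembly uses only hand tools. But applying paragraphs (f)–(l): (f) operates against (a): the baseline figure is 579, meeting the 550 threshold. (g) is triggered (the reference index is 405, under the 410 limit), but yields to (h): (h) operates against (g): a current Provisional Declaration is held. (i) would limit (h) — the registered capacity is 130 units, below the 160 units limit — but (j) sets (i) aside: (j) operates against (i): the compliance score is 45 points, below the 47 points limit. (k) would limit (j) — the lot is in a historic district — but (l) sets (k) aside: (l) operates against (k): a home-based business operates on the lot. (a) is therefore removed.
Exception (b): a current Schedule 1 Declaration is held; assessed value is $201,000, less than the $203,500 limit; a current Category 3 Certificate is held — every condition holds. However, paragraph (m) must be considered: (m) is engaged — the qualifying period is 210 days, under the 220 days limit. (b) is therefore removed.
Exception (c) fails — there is no Category C Certificate in force.
Exception (d) requires that the owner holds a current Schedule 3 Certificate from the Meridia Regulator; but no current Schedule 3 Certificate is held, so (d) is unavailable.
Exception (e): aggregate throughput is 5,150 units, under the 5,370 units limit; the setback is at least 3 m on every side; a current General Waiver is held — every condition holds. Turning to paragraph (p): (p) operates against (e): a current Provisional Exemption Letter is held. Exception (e) does not apply.
Every exception is unavailable, so the rule governs.

Yes — Ona must obtain a building permit.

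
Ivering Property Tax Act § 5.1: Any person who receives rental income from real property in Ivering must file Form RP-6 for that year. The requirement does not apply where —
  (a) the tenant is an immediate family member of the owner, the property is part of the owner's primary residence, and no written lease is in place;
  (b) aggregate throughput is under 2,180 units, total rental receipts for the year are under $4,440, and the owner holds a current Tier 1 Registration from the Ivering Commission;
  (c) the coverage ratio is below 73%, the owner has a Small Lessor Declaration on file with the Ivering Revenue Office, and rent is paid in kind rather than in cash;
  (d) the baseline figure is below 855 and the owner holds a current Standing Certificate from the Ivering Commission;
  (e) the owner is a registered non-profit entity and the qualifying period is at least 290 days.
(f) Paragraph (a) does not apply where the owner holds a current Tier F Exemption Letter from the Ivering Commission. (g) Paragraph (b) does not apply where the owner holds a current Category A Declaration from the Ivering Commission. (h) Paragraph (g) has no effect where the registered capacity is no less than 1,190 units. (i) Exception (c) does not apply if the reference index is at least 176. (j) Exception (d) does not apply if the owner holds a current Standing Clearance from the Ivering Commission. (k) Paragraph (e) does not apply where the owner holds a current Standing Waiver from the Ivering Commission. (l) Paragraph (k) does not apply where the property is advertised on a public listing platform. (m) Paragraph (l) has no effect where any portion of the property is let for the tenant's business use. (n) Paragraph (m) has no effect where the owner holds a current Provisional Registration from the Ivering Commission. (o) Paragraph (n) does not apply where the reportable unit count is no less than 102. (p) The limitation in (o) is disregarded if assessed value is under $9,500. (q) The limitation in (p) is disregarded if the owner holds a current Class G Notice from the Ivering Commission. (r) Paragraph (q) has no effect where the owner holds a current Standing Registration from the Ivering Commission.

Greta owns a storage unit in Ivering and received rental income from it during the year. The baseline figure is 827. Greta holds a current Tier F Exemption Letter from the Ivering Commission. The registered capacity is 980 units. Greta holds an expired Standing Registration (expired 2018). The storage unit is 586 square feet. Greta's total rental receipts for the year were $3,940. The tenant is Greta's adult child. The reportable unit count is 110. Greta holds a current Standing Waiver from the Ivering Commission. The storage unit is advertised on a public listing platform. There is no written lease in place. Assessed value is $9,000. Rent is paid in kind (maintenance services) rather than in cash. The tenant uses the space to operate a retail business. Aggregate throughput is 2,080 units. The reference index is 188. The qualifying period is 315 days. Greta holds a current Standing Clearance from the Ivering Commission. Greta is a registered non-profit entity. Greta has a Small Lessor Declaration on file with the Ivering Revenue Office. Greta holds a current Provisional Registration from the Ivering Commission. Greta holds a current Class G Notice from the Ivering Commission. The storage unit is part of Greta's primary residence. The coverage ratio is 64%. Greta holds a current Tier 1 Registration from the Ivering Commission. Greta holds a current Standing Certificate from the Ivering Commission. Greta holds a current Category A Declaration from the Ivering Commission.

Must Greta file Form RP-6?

Exception (a)'s conditions are all satisfied: the tenant is an immediate family member; the storage unit is part of the primary residence; there is no written lease. Turning to paragraph (f): (f) operates — a current Tier F Exemption Letter is held. Exception (a) does not apply.
Exception (b) is satisfied on its face — aggregate throughput is 2,080 units, under the 2,180 units limit; total rental receipts for the year are $3,940, under the $4,440 limit; a current Tier 1 Registration is held. But: (g) operates against (b): a current Category A Declaration is held. (h) does not operate here (the registered capacity is 980 units, short of 1,190 units), so (g) stands. (b) is therefore removed.
All of (c)'s requirements are met (the coverage ratio is 64%, below the 73% limit; a Small Lessor Declaration is on file; rent is paid in kind). But applying paragraph (i): (i) operates against (c): the reference index is 188, meeting the 176 threshold. (c) is therefore removed.
Exception (d) is satisfied on its face — the baseline figure is 827, below the 855 limit; a current Standing Certificate is held. But: (j) operates against (d): a current Standing Clearance is held. (d) is therefore removed.
Exception (e) is satisfied on its face — Greta is a registered non-profit; the qualifying period is 315 days, meeting the 290 days threshold. Turning to paragraphs (k)–(r): (k) operates against (e): a current Standing Waiver is held. (l) is engaged (the property is publicly advertised), but is set aside by (m): (m) operates against (l): the space is let for business use. (n) is engaged (a current Provisional Registration is held), but is itself disapplied by (o): (o) operates — the reportable unit count is 110, meeting the 102 threshold. (p) is engaged (assessed value is $9,000, under the $9,500 limit), but is overridden by (q): (q) applies — a current Class G Notice is held. (r) is inapplicable (no current Standing Registration is held), so (q) stands. So (e) is unavailable.
No exception displaces § 5.1.

Yes — Greta must file Form RP-6.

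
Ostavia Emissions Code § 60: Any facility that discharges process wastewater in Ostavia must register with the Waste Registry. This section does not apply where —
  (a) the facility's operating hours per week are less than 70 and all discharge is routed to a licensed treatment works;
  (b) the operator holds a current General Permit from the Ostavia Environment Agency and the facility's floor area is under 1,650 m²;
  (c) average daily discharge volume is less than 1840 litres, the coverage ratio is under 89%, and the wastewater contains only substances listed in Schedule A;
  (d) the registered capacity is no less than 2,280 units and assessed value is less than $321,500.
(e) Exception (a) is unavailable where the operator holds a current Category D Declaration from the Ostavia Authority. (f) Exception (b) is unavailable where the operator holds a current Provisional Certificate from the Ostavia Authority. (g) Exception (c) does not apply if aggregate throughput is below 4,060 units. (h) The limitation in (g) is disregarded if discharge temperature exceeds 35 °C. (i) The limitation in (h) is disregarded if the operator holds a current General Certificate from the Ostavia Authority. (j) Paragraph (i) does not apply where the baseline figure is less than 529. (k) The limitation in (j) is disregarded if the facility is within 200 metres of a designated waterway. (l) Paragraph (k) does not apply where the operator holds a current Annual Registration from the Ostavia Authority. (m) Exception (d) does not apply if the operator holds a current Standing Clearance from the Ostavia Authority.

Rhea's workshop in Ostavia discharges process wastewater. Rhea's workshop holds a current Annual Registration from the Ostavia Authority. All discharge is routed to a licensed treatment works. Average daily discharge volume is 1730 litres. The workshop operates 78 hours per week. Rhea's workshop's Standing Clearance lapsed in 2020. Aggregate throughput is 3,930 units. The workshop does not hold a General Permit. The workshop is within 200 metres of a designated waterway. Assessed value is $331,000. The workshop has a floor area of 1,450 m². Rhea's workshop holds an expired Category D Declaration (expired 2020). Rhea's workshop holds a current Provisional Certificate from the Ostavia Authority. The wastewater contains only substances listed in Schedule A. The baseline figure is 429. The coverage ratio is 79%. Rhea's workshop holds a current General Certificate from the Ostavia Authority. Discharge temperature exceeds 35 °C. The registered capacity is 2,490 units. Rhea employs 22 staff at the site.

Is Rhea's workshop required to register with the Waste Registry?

Exception (a) does not apply: the facility's operating hours per week are 78, not less than 70.
Exception (b) requires that the operator holds a current General Permit from the Ostavia Environment Agency; but no General Permit is held, so (b) is unavailable.
Exception (c) is satisfied on its face — average daily discharge volume is 1730 litres, less than the 1840 litres limit; the coverage ratio is 79%, under the 89% limit; the wastewater is Schedule-A-only. Applying paragraphs (g)–(l): (g) would limit (c) — aggregate throughput is 3,930 units, below the 4,060 units limit — but (h) sets (g) aside: (h) operates against (g): discharge temperature exceeds 35 °C. (i) applies (a current General Certificate is held), but is overridden by (j): (j) operates against (i): the baseline figure is 429, less than the 529 limit. (k) would limit (j) — the workshop is within 200 m of a designated waterway — but (l) sets (k) aside: (l) operates against (k): a current Annual Registration is held. So (c) applies.
Exception (d) requires that assessed value is less than $321,500; but assessed value is $331,000, not less than $321,500, so (d) is unavailable.

No — exception (c) applies; Rhea's workshop is not required to register with the Waste Registry.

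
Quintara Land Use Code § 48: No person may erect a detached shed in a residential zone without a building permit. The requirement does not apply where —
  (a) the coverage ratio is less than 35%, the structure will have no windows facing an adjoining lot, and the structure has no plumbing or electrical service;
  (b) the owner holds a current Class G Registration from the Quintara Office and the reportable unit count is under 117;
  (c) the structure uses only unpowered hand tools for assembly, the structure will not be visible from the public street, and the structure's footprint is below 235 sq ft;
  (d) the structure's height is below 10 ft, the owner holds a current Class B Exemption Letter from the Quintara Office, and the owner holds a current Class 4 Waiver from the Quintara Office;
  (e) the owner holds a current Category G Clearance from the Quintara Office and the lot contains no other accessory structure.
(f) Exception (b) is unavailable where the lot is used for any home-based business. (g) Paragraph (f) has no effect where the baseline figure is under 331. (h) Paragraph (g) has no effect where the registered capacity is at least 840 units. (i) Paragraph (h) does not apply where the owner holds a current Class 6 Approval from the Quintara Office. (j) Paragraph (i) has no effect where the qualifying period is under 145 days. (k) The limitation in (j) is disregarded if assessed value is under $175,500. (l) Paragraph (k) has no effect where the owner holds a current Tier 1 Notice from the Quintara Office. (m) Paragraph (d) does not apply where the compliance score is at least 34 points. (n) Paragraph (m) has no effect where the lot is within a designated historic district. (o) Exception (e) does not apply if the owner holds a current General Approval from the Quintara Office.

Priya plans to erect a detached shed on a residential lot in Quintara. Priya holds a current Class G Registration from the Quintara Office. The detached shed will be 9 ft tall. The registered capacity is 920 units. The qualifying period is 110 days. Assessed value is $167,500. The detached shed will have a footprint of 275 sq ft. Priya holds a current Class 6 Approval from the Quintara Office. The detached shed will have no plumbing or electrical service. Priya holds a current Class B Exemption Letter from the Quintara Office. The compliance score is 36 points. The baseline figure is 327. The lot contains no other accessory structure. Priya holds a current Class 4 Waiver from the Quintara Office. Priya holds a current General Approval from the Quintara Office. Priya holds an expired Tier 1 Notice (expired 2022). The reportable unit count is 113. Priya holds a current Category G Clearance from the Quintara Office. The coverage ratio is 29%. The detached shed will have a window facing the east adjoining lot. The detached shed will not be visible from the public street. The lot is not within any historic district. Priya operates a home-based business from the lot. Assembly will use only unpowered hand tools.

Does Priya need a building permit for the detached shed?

Exception (a) fails — a window faces an adjoining lot.
Exception (b): a current Class G Registration is held; the reportable unit count is 113, under the 117 limit — every condition holds. Considering the limiting provisions: (f) would limit (b) — a home-based business operates on the lot — but (g) sets (f) aside: (g) is engaged — the baseline figure is 327, under the 331 limit. (h) operates (the registered capacity is 920 units, meeting the 840 units threshold), but is overridden by (i): (i) operates against (h): a current Class 6 Approval is held. (j) would limit (i) — the qualifying period is 110 days, under the 145 days limit — but (k) sets (j) aside: (k) applies — assessed value is $167,500, under the $175,500 limit. (l) does not operate here (the Tier 1 Notice is not current), so (k) stands. So (b) applies.
Exception (c) requires that the structure's footprint is below 235 sq ft; but the structure's footprint is 275 sq ft, not below 235 sq ft, so (c) is unavailable.
Exception (d) is satisfied on its face — the structure's height is 9 ft, below the 10 ft limit; a current Class B Exemption Letter is held; a current Class 4 Waiver is held. But applying paragraphs (m)–(n): (m) operates against (d): the compliance score is 36 points, meeting the 34 points threshold. (n) does not operate here (the lot is not in a historic district), so (m) stands. Exception (d) does not apply.
Exception (e): a current Category G Clearance is held; the lot has no other accessory structure — every condition holds. But: (o) operates against (e): a current General Approval is held. So (e) is unavailable.

No — exception (b) applies; Priya does not need a building permit.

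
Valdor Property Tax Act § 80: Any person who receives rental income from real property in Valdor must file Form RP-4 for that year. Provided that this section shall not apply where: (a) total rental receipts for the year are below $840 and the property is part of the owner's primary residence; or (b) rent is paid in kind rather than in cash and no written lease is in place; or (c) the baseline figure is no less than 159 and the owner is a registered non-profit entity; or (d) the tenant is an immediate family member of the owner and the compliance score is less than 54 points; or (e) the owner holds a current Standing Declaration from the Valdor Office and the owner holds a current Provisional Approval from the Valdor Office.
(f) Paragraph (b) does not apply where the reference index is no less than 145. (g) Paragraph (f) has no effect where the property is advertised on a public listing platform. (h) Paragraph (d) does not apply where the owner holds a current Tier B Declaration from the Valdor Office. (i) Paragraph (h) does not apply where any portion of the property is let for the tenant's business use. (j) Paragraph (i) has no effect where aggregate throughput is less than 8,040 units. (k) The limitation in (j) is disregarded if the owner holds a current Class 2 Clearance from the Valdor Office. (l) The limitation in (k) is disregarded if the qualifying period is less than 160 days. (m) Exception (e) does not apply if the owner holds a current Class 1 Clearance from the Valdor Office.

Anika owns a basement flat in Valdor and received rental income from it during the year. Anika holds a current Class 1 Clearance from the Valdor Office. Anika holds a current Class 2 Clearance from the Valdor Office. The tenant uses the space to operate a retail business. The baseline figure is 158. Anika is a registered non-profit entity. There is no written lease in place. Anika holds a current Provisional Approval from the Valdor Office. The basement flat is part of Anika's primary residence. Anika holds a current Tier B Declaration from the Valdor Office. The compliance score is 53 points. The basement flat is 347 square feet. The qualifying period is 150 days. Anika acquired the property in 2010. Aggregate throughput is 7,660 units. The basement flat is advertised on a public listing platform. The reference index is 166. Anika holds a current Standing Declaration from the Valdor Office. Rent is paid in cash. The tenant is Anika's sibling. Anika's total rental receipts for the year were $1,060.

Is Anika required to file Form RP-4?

Exception (a) fails — total rental receipts for the year are $1,060, not below $840.
Exception (b) fails — rent is paid in cash.
Exception (c) fails — the baseline figure is 158, short of 159.
Exception (d) is satisfied on its face — the tenant is an immediate family member; the compliance score is 53 points, less than the 54 points limit. But: (h) operates against (d): a current Tier B Declaration is held. (i) would limit (h) — the space is let for business use — but (j) sets (i) aside: (j) applies — aggregate throughput is 7,660 units, less than the 8,040 units limit. (k) is engaged (a current Class 2 Clearance is held), but yields to (l): (l) operates against (k): the qualifying period is 150 days, less than the 160 days limit. So (d) is unavailable.
All of (e)'s requirements are met (a current Standing Declaration is held; a current Provisional Approval is held). But: (m) is triggered — a current Class 1 Clearance is held. Exception (e) does not apply.
No exception applies. The general rule governs.

Yes — Anika must file Form RP-4.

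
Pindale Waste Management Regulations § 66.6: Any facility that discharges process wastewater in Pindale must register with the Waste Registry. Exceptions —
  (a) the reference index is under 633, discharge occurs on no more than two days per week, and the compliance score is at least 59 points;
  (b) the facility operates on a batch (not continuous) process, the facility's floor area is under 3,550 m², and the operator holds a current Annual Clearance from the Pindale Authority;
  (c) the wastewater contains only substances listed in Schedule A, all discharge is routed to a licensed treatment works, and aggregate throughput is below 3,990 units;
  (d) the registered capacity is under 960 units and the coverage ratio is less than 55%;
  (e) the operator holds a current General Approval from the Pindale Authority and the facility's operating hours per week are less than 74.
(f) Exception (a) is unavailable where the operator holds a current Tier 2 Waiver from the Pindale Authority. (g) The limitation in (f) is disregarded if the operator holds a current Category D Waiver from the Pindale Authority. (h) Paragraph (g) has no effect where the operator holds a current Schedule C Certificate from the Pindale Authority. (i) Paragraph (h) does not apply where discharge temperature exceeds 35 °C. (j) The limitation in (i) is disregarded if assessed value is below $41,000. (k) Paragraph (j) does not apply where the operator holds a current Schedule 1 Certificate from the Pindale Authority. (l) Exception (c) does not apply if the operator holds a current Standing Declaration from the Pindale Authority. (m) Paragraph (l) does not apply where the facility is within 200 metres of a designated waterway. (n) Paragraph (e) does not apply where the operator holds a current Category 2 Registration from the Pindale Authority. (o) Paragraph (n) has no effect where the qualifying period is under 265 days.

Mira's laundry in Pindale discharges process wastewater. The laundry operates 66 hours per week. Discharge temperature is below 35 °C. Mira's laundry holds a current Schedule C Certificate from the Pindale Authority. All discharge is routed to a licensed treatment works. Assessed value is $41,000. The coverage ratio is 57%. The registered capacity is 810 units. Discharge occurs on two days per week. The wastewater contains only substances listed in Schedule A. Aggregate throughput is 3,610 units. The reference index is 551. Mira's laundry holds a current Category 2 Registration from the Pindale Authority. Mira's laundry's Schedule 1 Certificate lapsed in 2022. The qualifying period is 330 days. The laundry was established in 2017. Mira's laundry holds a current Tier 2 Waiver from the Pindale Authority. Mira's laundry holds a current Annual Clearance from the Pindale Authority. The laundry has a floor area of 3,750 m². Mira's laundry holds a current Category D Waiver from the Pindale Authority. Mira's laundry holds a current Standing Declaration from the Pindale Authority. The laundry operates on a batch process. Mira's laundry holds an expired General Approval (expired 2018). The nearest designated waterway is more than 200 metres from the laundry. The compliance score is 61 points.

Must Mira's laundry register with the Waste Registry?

Yes — Mira's laundry must register with the Waste Registry.

Exception (a) is satisfied on its face — the reference index is 551, under the 633 limit; discharge occurs on no more than two days per week; the compliance score is 61 points, meeting the 59 points threshold. But: (f) is engaged — a current Tier 2 Waiver is held. (g) is triggered (a current Category D Waiver is held), but is itself disapplied by (h): (h) operates against (g): a current Schedule C Certificate is held. (i) is not triggered (discharge temperature is below 35 °C), so (h) stands. Exception (a) does not apply.
Exception (b) does not apply: the facility's floor area is 3,750 m², not under 3,550 m².
Exception (c): the wastewater is Schedule-A-only; discharge is routed to a licensed treatment works; aggregate throughput is 3,610 units, below the 3,990 units limit — every condition holds. But applying paragraphs (l)–(m): (l) operates — a current Standing Declaration is held. (m) does not operate here (the laundry is more than 200 m from any designated waterway), so (l) stands. So (c) is unavailable.
Exception (d) requires that the coverage ratio is less than 55%; but the coverage ratio is 57%, not less than 55%, so (d) is unavailable.
Exception (e) fails — no current General Approval is held.
No exception displaces § 66.6.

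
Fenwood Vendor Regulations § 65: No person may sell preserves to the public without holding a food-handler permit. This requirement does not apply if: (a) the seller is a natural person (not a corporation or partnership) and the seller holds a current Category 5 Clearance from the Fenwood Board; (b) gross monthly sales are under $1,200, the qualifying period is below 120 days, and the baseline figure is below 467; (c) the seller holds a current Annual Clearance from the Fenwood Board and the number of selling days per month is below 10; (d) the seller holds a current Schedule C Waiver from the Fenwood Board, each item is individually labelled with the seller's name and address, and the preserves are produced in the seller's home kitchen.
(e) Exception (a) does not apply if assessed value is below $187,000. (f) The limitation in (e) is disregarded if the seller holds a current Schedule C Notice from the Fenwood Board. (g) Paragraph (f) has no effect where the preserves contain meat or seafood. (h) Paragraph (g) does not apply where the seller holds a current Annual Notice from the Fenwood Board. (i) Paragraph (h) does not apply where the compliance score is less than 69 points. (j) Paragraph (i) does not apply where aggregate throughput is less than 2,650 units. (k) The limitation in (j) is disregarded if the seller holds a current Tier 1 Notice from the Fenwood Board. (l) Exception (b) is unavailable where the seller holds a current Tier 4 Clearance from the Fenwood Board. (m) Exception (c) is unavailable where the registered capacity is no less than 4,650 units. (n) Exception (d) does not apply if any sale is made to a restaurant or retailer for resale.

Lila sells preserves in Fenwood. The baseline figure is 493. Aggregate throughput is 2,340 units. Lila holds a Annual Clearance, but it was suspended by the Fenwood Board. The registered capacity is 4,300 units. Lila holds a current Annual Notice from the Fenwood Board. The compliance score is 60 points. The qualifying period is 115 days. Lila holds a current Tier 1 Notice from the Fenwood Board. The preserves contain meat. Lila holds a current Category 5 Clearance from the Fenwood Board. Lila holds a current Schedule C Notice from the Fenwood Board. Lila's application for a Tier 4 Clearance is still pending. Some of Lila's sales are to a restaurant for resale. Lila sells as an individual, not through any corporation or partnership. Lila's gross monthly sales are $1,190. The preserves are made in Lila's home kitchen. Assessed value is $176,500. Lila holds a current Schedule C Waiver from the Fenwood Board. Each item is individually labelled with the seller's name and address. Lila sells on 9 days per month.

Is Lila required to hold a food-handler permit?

All of (a)'s requirements are met (the seller is a natural person; a current Category 5 Clearance is held). But: (e) operates against (a): assessed value is $176,500, below the $187,000 limit. (f) operates (a current Schedule C Notice is held), but is overridden by (g): (g) is engaged — the preserves contain meat. (h) operates (a current Annual Notice is held), but yields to (i): (i) operates against (h): the compliance score is 60 points, less than the 69 points limit. (j) would limit (i) — aggregate throughput is 2,340 units, less than the 2,650 units limit — but (k) sets (j) aside: (k) operates against (j): a current Tier 1 Notice is held. So (a) is unavailable.
Exception (b) requires that the baseline figure is below 467; but the baseline figure is 493, not below 467, so (b) is unavailable.
Exception (c) fails — the Annual Clearance is not current.
Exception (d): a current Schedule C Waiver is held; items are individually labelled; the preserves are home-kitchen produced — every condition holds. But: (n) applies — some sales are to a restaurant for resale. Exception (d) does not apply.
No exception applies. The general rule governs.

Yes — Lila must hold a food-handler permit.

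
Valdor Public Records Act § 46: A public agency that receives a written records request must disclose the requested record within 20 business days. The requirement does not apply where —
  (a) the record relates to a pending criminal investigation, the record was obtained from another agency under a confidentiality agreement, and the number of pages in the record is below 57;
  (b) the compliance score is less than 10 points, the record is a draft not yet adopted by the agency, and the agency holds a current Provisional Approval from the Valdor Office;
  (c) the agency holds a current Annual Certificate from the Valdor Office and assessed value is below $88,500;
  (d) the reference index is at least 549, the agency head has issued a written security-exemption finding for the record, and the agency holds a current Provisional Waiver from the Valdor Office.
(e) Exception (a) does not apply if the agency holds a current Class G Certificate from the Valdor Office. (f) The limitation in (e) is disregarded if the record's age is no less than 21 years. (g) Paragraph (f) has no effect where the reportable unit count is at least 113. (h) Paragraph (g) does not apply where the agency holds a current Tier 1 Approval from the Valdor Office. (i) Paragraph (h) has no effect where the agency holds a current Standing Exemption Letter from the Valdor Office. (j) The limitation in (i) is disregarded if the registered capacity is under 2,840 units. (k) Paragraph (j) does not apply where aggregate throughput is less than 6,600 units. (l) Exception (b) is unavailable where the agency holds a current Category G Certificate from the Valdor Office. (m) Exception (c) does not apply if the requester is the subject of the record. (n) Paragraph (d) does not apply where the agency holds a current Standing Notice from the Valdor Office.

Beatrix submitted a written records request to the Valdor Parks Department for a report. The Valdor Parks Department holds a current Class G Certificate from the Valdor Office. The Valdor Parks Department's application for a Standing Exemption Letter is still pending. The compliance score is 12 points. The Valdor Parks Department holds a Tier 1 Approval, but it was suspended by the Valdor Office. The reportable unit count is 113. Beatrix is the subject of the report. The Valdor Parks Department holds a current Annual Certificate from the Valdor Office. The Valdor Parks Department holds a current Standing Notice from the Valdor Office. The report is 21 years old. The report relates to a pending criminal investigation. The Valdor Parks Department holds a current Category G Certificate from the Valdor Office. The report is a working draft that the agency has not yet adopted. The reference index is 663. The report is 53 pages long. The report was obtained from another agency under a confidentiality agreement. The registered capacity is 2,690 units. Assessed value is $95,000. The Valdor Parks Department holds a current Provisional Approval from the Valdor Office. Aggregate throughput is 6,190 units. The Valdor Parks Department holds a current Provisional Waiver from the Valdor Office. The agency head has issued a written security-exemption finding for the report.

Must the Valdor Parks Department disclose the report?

Yes — the Valdor Parks Department must disclose the report.

Exception (a): the report relates to a pending investigation; the report was obtained under a confidentiality agreement; the number of pages in the record is 53, below the 57 limit — every condition holds. But applying paragraphs (e)–(k): (e) operates against (a): a current Class G Certificate is held. (f) is engaged (the record's age is 21 years, meeting the 21 years threshold), but is overridden by (g): (g) is engaged — the reportable unit count is 113, meeting the 113 threshold. (h), which would lift (g), is not triggered — there is no Tier 1 Approval in force. So (a) is unavailable.
Exception (b) does not apply: the compliance score is 12 points, not less than 10 points.
Exception (c) does not apply: assessed value is $95,000, not below $88,500.
Exception (d) is satisfied on its face — the reference index is 663, meeting the 549 threshold; a written security-exemption finding has been issued; a current Provisional Waiver is held. But: (n) operates against (d): a current Standing Notice is held. Exception (d) does not apply.
No exception is made out. the Valdor Parks Department falls within the general rule.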